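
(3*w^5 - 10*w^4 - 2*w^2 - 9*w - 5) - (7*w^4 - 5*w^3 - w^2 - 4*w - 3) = 3*w^5 - 17*w^4 + 5*w^3 - w^2 - 5*w - 2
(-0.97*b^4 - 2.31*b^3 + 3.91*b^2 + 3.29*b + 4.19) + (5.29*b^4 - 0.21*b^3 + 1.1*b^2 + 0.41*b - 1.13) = 4.32*b^4 - 2.52*b^3 + 5.01*b^2 + 3.7*b + 3.06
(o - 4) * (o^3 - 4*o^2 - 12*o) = o^4 - 8*o^3 + 4*o^2 + 48*o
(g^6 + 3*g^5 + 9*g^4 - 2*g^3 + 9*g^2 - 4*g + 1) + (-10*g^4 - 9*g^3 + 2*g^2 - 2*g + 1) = g^6 + 3*g^5 - g^4 - 11*g^3 + 11*g^2 - 6*g + 2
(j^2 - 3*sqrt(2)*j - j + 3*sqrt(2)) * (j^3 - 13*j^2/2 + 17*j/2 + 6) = j^5 - 15*j^4/2 - 3*sqrt(2)*j^4 + 15*j^3 + 45*sqrt(2)*j^3/2 - 45*sqrt(2)*j^2 - 5*j^2/2 - 6*j + 15*sqrt(2)*j/2 + 18*sqrt(2)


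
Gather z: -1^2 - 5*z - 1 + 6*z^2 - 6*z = 6*z^2 - 11*z - 2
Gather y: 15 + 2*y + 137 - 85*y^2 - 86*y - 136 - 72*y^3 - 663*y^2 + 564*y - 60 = -72*y^3 - 748*y^2 + 480*y - 44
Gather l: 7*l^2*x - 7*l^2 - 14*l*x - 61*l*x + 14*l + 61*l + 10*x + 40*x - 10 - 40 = l^2*(7*x - 7) + l*(75 - 75*x) + 50*x - 50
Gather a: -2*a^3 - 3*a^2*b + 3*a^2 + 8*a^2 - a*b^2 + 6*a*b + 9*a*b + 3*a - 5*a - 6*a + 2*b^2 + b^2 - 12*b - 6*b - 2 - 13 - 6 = -2*a^3 + a^2*(11 - 3*b) + a*(-b^2 + 15*b - 8) + 3*b^2 - 18*b - 21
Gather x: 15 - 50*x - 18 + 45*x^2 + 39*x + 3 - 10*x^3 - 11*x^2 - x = -10*x^3 + 34*x^2 - 12*x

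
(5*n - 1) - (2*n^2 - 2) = -2*n^2 + 5*n + 1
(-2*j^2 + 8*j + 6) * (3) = -6*j^2 + 24*j + 18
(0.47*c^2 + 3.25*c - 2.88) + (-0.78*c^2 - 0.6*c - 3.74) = -0.31*c^2 + 2.65*c - 6.62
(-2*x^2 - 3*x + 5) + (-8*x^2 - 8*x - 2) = -10*x^2 - 11*x + 3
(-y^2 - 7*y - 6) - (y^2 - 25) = -2*y^2 - 7*y + 19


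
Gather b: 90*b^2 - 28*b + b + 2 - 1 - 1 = 90*b^2 - 27*b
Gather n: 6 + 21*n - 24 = 21*n - 18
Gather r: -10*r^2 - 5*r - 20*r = -10*r^2 - 25*r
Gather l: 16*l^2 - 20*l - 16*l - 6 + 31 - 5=16*l^2 - 36*l + 20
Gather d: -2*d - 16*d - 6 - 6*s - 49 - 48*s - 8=-18*d - 54*s - 63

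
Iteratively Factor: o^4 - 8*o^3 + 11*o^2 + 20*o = (o)*(o^3 - 8*o^2 + 11*o + 20) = o*(o - 5)*(o^2 - 3*o - 4) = o*(o - 5)*(o - 4)*(o + 1)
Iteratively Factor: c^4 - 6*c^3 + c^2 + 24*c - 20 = (c - 2)*(c^3 - 4*c^2 - 7*c + 10) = (c - 2)*(c + 2)*(c^2 - 6*c + 5) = (c - 5)*(c - 2)*(c + 2)*(c - 1)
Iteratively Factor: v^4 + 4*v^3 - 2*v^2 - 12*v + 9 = (v + 3)*(v^3 + v^2 - 5*v + 3) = (v - 1)*(v + 3)*(v^2 + 2*v - 3) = (v - 1)*(v + 3)^2*(v - 1)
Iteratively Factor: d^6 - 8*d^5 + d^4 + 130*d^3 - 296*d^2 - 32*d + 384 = (d - 2)*(d^5 - 6*d^4 - 11*d^3 + 108*d^2 - 80*d - 192) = (d - 3)*(d - 2)*(d^4 - 3*d^3 - 20*d^2 + 48*d + 64) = (d - 4)*(d - 3)*(d - 2)*(d^3 + d^2 - 16*d - 16) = (d - 4)^2*(d - 3)*(d - 2)*(d^2 + 5*d + 4) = (d - 4)^2*(d - 3)*(d - 2)*(d + 4)*(d + 1)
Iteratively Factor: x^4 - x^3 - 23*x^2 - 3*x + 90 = (x + 3)*(x^3 - 4*x^2 - 11*x + 30) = (x - 5)*(x + 3)*(x^2 + x - 6) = (x - 5)*(x - 2)*(x + 3)*(x + 3)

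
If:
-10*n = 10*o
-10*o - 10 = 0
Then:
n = 1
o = -1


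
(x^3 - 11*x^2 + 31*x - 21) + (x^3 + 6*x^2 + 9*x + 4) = 2*x^3 - 5*x^2 + 40*x - 17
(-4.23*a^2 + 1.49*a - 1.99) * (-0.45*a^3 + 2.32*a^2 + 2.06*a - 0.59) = 1.9035*a^5 - 10.4841*a^4 - 4.3615*a^3 + 0.948300000000001*a^2 - 4.9785*a + 1.1741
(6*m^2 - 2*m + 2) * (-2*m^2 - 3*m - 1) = -12*m^4 - 14*m^3 - 4*m^2 - 4*m - 2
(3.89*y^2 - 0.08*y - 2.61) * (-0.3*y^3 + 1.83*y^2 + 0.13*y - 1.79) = -1.167*y^5 + 7.1427*y^4 + 1.1423*y^3 - 11.7498*y^2 - 0.1961*y + 4.6719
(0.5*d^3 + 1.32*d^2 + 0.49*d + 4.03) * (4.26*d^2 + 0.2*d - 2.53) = 2.13*d^5 + 5.7232*d^4 + 1.0864*d^3 + 13.9262*d^2 - 0.4337*d - 10.1959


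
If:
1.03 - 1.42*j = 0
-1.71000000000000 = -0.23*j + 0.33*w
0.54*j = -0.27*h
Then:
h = -1.45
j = 0.73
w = -4.68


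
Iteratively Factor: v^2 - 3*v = (v - 3)*(v)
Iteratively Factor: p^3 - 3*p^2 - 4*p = (p)*(p^2 - 3*p - 4) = p*(p + 1)*(p - 4)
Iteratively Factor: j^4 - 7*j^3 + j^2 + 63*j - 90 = (j - 3)*(j^3 - 4*j^2 - 11*j + 30) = (j - 5)*(j - 3)*(j^2 + j - 6) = (j - 5)*(j - 3)*(j - 2)*(j + 3)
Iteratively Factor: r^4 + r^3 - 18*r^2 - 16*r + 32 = (r - 4)*(r^3 + 5*r^2 + 2*r - 8) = (r - 4)*(r + 4)*(r^2 + r - 2) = (r - 4)*(r + 2)*(r + 4)*(r - 1)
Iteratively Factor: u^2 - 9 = (u - 3)*(u + 3)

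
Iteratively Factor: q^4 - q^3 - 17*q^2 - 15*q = (q)*(q^3 - q^2 - 17*q - 15) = q*(q + 1)*(q^2 - 2*q - 15) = q*(q - 5)*(q + 1)*(q + 3)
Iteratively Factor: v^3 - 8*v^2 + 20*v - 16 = (v - 2)*(v^2 - 6*v + 8) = (v - 4)*(v - 2)*(v - 2)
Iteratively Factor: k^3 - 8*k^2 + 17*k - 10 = (k - 2)*(k^2 - 6*k + 5) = (k - 2)*(k - 1)*(k - 5)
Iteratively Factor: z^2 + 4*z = (z)*(z + 4)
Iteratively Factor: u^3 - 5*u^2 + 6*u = (u - 3)*(u^2 - 2*u) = (u - 3)*(u - 2)*(u)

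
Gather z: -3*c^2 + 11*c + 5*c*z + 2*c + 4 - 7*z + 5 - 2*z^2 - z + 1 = -3*c^2 + 13*c - 2*z^2 + z*(5*c - 8) + 10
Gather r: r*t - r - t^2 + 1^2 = r*(t - 1) - t^2 + 1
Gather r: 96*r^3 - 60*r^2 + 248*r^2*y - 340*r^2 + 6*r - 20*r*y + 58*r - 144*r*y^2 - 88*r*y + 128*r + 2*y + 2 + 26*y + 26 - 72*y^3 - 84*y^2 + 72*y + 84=96*r^3 + r^2*(248*y - 400) + r*(-144*y^2 - 108*y + 192) - 72*y^3 - 84*y^2 + 100*y + 112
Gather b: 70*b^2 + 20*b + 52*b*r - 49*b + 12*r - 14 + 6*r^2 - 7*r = 70*b^2 + b*(52*r - 29) + 6*r^2 + 5*r - 14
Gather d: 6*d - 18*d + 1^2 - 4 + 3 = -12*d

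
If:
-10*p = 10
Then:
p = -1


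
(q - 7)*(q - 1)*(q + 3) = q^3 - 5*q^2 - 17*q + 21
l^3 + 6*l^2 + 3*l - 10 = (l - 1)*(l + 2)*(l + 5)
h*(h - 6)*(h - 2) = h^3 - 8*h^2 + 12*h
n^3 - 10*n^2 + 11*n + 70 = (n - 7)*(n - 5)*(n + 2)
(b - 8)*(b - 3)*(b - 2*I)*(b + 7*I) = b^4 - 11*b^3 + 5*I*b^3 + 38*b^2 - 55*I*b^2 - 154*b + 120*I*b + 336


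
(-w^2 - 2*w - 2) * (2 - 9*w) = 9*w^3 + 16*w^2 + 14*w - 4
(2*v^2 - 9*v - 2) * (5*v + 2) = 10*v^3 - 41*v^2 - 28*v - 4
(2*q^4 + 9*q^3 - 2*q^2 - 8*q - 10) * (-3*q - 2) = -6*q^5 - 31*q^4 - 12*q^3 + 28*q^2 + 46*q + 20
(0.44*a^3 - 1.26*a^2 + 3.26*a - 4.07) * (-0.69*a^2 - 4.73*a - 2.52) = -0.3036*a^5 - 1.2118*a^4 + 2.6016*a^3 - 9.4363*a^2 + 11.0359*a + 10.2564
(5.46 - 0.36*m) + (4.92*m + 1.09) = 4.56*m + 6.55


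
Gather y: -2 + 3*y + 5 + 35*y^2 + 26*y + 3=35*y^2 + 29*y + 6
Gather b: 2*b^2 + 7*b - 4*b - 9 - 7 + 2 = 2*b^2 + 3*b - 14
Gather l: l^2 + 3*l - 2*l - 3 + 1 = l^2 + l - 2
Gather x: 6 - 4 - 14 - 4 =-16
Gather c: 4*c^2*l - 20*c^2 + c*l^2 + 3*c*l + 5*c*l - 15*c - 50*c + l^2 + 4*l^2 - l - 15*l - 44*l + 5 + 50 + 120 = c^2*(4*l - 20) + c*(l^2 + 8*l - 65) + 5*l^2 - 60*l + 175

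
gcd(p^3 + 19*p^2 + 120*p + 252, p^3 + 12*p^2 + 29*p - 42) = p^2 + 13*p + 42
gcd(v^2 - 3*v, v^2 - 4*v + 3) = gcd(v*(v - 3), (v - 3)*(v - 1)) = v - 3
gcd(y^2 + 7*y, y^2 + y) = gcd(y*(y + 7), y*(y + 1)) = y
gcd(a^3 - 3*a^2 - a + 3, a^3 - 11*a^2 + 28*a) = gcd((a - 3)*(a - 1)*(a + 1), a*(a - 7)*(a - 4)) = 1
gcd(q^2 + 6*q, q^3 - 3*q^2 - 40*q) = q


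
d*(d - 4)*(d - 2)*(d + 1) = d^4 - 5*d^3 + 2*d^2 + 8*d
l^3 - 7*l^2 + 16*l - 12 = (l - 3)*(l - 2)^2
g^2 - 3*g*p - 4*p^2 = (g - 4*p)*(g + p)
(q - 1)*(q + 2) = q^2 + q - 2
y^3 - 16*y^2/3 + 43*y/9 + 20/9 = (y - 4)*(y - 5/3)*(y + 1/3)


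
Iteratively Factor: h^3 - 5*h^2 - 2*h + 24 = (h - 4)*(h^2 - h - 6) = (h - 4)*(h + 2)*(h - 3)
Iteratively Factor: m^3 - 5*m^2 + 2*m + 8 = (m + 1)*(m^2 - 6*m + 8) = (m - 4)*(m + 1)*(m - 2)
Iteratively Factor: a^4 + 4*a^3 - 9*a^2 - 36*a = (a + 3)*(a^3 + a^2 - 12*a) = a*(a + 3)*(a^2 + a - 12) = a*(a - 3)*(a + 3)*(a + 4)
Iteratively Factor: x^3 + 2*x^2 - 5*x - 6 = (x + 3)*(x^2 - x - 2) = (x - 2)*(x + 3)*(x + 1)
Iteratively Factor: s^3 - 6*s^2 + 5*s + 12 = (s - 3)*(s^2 - 3*s - 4) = (s - 3)*(s + 1)*(s - 4)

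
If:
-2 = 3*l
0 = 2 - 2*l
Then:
No Solution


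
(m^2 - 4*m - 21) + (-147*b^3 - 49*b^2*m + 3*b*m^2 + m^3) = -147*b^3 - 49*b^2*m + 3*b*m^2 + m^3 + m^2 - 4*m - 21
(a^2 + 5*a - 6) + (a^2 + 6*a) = 2*a^2 + 11*a - 6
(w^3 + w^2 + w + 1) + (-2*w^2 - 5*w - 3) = w^3 - w^2 - 4*w - 2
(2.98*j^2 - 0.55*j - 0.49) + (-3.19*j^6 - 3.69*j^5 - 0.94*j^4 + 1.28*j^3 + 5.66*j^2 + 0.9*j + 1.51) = -3.19*j^6 - 3.69*j^5 - 0.94*j^4 + 1.28*j^3 + 8.64*j^2 + 0.35*j + 1.02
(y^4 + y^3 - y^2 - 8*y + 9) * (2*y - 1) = 2*y^5 + y^4 - 3*y^3 - 15*y^2 + 26*y - 9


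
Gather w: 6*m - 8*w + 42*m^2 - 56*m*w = 42*m^2 + 6*m + w*(-56*m - 8)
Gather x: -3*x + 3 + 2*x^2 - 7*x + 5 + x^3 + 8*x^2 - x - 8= x^3 + 10*x^2 - 11*x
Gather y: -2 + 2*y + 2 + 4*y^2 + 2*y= 4*y^2 + 4*y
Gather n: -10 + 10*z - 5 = 10*z - 15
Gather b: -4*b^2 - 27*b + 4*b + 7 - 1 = -4*b^2 - 23*b + 6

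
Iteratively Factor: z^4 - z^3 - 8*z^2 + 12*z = (z - 2)*(z^3 + z^2 - 6*z) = z*(z - 2)*(z^2 + z - 6) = z*(z - 2)^2*(z + 3)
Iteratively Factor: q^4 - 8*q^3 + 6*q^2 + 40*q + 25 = (q - 5)*(q^3 - 3*q^2 - 9*q - 5) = (q - 5)*(q + 1)*(q^2 - 4*q - 5) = (q - 5)^2*(q + 1)*(q + 1)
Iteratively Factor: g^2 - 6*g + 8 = (g - 2)*(g - 4)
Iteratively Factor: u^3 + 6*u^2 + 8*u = (u)*(u^2 + 6*u + 8) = u*(u + 2)*(u + 4)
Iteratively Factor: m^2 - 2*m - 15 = (m + 3)*(m - 5)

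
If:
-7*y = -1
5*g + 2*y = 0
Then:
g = -2/35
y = 1/7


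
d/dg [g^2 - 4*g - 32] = 2*g - 4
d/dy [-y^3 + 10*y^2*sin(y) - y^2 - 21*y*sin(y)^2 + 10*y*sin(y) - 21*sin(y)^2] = 10*y^2*cos(y) - 3*y^2 + 20*y*sin(y) - 21*y*sin(2*y) + 10*y*cos(y) - 2*y - 21*sin(y)^2 + 10*sin(y) - 21*sin(2*y)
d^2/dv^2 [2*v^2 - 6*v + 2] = 4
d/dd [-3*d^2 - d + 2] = -6*d - 1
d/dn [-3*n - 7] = -3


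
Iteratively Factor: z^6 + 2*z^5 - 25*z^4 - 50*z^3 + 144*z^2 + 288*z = (z + 2)*(z^5 - 25*z^3 + 144*z) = (z - 3)*(z + 2)*(z^4 + 3*z^3 - 16*z^2 - 48*z) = (z - 3)*(z + 2)*(z + 3)*(z^3 - 16*z) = (z - 3)*(z + 2)*(z + 3)*(z + 4)*(z^2 - 4*z) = z*(z - 3)*(z + 2)*(z + 3)*(z + 4)*(z - 4)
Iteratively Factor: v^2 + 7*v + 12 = (v + 4)*(v + 3)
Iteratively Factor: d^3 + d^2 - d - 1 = (d + 1)*(d^2 - 1) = (d + 1)^2*(d - 1)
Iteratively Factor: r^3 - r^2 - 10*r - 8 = (r - 4)*(r^2 + 3*r + 2) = (r - 4)*(r + 1)*(r + 2)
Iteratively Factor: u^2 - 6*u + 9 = (u - 3)*(u - 3)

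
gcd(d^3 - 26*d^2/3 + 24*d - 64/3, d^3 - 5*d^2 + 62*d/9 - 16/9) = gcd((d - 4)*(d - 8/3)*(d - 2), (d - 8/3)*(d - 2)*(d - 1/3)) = d^2 - 14*d/3 + 16/3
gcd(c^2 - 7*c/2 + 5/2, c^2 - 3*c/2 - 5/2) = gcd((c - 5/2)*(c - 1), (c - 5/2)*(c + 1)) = c - 5/2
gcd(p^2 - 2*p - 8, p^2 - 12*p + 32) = p - 4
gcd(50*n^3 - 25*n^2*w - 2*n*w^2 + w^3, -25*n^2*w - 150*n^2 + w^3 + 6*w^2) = -25*n^2 + w^2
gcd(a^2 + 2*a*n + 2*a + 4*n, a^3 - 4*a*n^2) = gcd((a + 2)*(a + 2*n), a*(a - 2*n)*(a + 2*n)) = a + 2*n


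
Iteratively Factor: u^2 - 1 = (u - 1)*(u + 1)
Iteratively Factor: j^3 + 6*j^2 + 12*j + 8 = (j + 2)*(j^2 + 4*j + 4) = (j + 2)^2*(j + 2)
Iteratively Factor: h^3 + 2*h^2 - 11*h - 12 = (h + 1)*(h^2 + h - 12) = (h + 1)*(h + 4)*(h - 3)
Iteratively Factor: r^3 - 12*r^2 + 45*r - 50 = (r - 5)*(r^2 - 7*r + 10) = (r - 5)^2*(r - 2)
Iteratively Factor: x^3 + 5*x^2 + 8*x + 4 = (x + 1)*(x^2 + 4*x + 4) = (x + 1)*(x + 2)*(x + 2)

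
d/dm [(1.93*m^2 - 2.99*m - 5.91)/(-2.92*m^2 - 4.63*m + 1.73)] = (-17.6667*m^2 - 27.8366*m - 32.536)/(8.5264*m^4 + 27.0392*m^3 + 11.3337*m^2 - 16.0198*m + 2.9929)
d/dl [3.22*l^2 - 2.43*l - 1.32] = 6.44*l - 2.43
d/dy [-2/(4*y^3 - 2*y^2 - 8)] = 2*y*(3*y - 1)/(-2*y^3 + y^2 + 4)^2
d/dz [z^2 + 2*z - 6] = 2*z + 2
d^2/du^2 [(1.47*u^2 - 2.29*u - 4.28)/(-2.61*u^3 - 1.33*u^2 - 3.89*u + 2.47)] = (-20.027574*u^6 + 93.598254*u^5 + 487.113696*u^4 + 81.853496*u^3 + 454.332558*u^2 + 343.549146*u + 183.7206)/(17.779581*u^9 + 27.180279*u^8 + 93.347694*u^7 + 32.895118*u^6 + 87.68274*u^5 - 103.196448*u^4 + 29.959682*u^3 - 87.78627*u^2 + 71.197503*u - 15.069223)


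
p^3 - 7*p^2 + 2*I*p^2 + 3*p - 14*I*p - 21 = (p - 7)*(p - I)*(p + 3*I)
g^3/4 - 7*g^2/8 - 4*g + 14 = (g/4 + 1)*(g - 4)*(g - 7/2)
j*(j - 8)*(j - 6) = j^3 - 14*j^2 + 48*j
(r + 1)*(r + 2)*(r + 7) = r^3 + 10*r^2 + 23*r + 14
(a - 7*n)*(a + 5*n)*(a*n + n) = a^3*n - 2*a^2*n^2 + a^2*n - 35*a*n^3 - 2*a*n^2 - 35*n^3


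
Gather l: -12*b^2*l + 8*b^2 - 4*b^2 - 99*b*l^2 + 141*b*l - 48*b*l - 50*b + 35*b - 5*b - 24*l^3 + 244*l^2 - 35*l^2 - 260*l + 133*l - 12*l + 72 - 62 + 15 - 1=4*b^2 - 20*b - 24*l^3 + l^2*(209 - 99*b) + l*(-12*b^2 + 93*b - 139) + 24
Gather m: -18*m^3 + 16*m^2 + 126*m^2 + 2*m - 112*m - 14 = -18*m^3 + 142*m^2 - 110*m - 14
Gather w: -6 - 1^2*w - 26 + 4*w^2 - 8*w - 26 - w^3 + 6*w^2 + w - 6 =-w^3 + 10*w^2 - 8*w - 64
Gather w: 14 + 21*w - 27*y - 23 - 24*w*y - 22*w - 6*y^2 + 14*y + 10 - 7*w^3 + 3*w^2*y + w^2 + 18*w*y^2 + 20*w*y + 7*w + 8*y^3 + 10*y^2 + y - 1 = -7*w^3 + w^2*(3*y + 1) + w*(18*y^2 - 4*y + 6) + 8*y^3 + 4*y^2 - 12*y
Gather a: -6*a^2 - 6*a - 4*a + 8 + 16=-6*a^2 - 10*a + 24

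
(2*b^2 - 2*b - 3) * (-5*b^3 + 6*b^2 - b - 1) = -10*b^5 + 22*b^4 + b^3 - 18*b^2 + 5*b + 3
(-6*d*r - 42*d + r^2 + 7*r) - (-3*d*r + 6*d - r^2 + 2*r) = -3*d*r - 48*d + 2*r^2 + 5*r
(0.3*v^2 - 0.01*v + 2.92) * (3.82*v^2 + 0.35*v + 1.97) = 1.146*v^4 + 0.0668*v^3 + 11.7419*v^2 + 1.0023*v + 5.7524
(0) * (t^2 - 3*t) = 0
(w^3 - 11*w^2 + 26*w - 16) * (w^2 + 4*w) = w^5 - 7*w^4 - 18*w^3 + 88*w^2 - 64*w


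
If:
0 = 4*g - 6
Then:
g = 3/2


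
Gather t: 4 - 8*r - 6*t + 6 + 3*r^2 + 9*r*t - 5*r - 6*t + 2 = 3*r^2 - 13*r + t*(9*r - 12) + 12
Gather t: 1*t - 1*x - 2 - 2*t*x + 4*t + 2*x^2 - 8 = t*(5 - 2*x) + 2*x^2 - x - 10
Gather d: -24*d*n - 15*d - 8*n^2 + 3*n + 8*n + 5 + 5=d*(-24*n - 15) - 8*n^2 + 11*n + 10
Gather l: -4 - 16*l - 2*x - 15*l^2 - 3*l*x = -15*l^2 + l*(-3*x - 16) - 2*x - 4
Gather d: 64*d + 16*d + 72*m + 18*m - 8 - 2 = 80*d + 90*m - 10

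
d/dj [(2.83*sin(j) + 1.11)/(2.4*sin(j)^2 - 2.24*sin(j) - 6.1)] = (-5.328*sin(j) + 3.396*cos(2*j) - 18.1726)*cos(j)/(-2.4*sin(j)^2 + 2.24*sin(j) + 6.1)^2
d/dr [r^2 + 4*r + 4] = 2*r + 4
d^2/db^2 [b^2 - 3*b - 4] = 2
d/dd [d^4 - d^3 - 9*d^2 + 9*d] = 4*d^3 - 3*d^2 - 18*d + 9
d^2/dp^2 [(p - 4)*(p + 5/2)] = 2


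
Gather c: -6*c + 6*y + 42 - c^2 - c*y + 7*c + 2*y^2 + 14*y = -c^2 + c*(1 - y) + 2*y^2 + 20*y + 42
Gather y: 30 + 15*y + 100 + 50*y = 65*y + 130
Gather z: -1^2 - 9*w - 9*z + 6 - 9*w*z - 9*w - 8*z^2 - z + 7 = -18*w - 8*z^2 + z*(-9*w - 10) + 12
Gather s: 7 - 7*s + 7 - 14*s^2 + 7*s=14 - 14*s^2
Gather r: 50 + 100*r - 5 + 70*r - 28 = 170*r + 17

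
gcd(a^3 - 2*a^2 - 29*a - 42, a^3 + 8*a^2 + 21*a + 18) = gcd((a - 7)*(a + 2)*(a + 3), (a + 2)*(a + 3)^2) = a^2 + 5*a + 6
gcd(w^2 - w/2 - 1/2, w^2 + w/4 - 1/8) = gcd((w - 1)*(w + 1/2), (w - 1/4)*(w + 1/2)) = w + 1/2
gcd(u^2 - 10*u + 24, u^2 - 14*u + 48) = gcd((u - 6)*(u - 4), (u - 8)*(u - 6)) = u - 6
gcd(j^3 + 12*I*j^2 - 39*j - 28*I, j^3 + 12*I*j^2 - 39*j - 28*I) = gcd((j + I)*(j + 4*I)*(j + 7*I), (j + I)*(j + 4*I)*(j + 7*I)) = j^3 + 12*I*j^2 - 39*j - 28*I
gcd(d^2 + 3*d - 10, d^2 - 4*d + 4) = d - 2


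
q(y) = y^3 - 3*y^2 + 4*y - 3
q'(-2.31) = 33.87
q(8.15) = 371.68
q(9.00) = 519.00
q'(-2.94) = 47.57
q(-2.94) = -66.10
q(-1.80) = -25.75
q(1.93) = 0.73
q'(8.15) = 154.37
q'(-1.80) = 24.52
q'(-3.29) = 56.21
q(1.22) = -0.77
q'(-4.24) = 83.37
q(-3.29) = -84.24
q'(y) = 3*y^2 - 6*y + 4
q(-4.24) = -150.12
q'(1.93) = 3.59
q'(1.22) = 1.15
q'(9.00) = 193.00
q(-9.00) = -1011.00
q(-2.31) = -40.57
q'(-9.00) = 301.00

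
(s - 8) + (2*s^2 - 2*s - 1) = 2*s^2 - s - 9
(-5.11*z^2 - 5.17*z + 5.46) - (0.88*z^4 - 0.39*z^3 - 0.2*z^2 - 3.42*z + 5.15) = -0.88*z^4 + 0.39*z^3 - 4.91*z^2 - 1.75*z + 0.31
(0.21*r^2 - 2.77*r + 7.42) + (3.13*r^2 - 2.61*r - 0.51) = 3.34*r^2 - 5.38*r + 6.91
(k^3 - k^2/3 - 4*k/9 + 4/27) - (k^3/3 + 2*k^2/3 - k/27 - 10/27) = 2*k^3/3 - k^2 - 11*k/27 + 14/27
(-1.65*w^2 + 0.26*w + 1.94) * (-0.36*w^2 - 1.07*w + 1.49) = 0.594*w^4 + 1.6719*w^3 - 3.4351*w^2 - 1.6884*w + 2.8906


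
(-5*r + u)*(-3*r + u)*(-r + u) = -15*r^3 + 23*r^2*u - 9*r*u^2 + u^3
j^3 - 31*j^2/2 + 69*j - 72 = (j - 8)*(j - 6)*(j - 3/2)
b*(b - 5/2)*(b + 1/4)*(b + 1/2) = b^4 - 7*b^3/4 - 7*b^2/4 - 5*b/16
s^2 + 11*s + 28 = (s + 4)*(s + 7)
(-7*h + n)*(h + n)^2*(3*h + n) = -21*h^4 - 46*h^3*n - 28*h^2*n^2 - 2*h*n^3 + n^4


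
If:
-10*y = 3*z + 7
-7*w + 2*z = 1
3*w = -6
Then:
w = -2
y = 5/4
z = -13/2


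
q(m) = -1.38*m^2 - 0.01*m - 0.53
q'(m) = -2.76*m - 0.01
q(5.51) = -42.48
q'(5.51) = -15.22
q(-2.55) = -9.48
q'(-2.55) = 7.03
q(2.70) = -10.62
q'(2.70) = -7.46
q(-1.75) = -4.74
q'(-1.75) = 4.82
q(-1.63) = -4.18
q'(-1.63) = 4.49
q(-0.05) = -0.53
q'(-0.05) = 0.13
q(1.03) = -2.00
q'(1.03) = -2.85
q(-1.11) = -2.22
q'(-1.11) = 3.05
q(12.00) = -199.37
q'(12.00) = -33.13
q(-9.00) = -112.22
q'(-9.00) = 24.83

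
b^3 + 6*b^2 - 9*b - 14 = (b - 2)*(b + 1)*(b + 7)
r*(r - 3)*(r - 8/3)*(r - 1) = r^4 - 20*r^3/3 + 41*r^2/3 - 8*r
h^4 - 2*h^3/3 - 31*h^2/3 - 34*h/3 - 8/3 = (h - 4)*(h + 1/3)*(h + 1)*(h + 2)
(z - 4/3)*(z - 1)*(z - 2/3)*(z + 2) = z^4 - z^3 - 28*z^2/9 + 44*z/9 - 16/9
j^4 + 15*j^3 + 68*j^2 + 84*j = j*(j + 2)*(j + 6)*(j + 7)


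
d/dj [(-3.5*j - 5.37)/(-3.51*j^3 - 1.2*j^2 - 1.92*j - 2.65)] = (12.285*j^3 + 4.2*j^2 + 6.72*j - (3.5*j + 5.37)*(10.53*j^2 + 2.4*j + 1.92) + 9.275)/(3.51*j^3 + 1.2*j^2 + 1.92*j + 2.65)^2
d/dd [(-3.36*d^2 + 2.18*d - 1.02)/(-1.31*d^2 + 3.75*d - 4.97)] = (-9.7442*d^2 + 30.726*d - 7.0096)/(1.7161*d^4 - 9.825*d^3 + 27.0839*d^2 - 37.275*d + 24.7009)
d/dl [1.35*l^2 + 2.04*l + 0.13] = 2.7*l + 2.04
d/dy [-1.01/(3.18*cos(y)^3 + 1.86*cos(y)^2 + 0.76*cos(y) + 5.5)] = (9.6354*sin(y)^2 - 3.7572*cos(y) - 10.403)*sin(y)/(3.18*cos(y)^3 + 1.86*cos(y)^2 + 0.76*cos(y) + 5.5)^2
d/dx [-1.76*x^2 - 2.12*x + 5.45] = -3.52*x - 2.12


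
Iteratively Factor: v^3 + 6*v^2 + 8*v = (v + 2)*(v^2 + 4*v) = (v + 2)*(v + 4)*(v)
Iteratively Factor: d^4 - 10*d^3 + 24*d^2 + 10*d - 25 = (d - 1)*(d^3 - 9*d^2 + 15*d + 25) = (d - 5)*(d - 1)*(d^2 - 4*d - 5) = (d - 5)*(d - 1)*(d + 1)*(d - 5)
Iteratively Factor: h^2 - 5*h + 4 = (h - 4)*(h - 1)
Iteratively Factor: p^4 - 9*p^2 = (p + 3)*(p^3 - 3*p^2) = p*(p + 3)*(p^2 - 3*p) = p*(p - 3)*(p + 3)*(p)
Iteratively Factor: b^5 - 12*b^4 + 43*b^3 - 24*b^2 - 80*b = (b - 4)*(b^4 - 8*b^3 + 11*b^2 + 20*b) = (b - 4)^2*(b^3 - 4*b^2 - 5*b) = (b - 4)^2*(b + 1)*(b^2 - 5*b) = (b - 5)*(b - 4)^2*(b + 1)*(b)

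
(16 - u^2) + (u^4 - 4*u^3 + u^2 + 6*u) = u^4 - 4*u^3 + 6*u + 16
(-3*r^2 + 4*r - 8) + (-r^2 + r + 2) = -4*r^2 + 5*r - 6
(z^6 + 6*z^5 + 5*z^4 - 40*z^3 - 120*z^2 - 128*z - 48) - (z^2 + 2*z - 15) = z^6 + 6*z^5 + 5*z^4 - 40*z^3 - 121*z^2 - 130*z - 33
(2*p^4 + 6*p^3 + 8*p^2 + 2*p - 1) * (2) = 4*p^4 + 12*p^3 + 16*p^2 + 4*p - 2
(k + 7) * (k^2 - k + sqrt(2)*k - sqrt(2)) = k^3 + sqrt(2)*k^2 + 6*k^2 - 7*k + 6*sqrt(2)*k - 7*sqrt(2)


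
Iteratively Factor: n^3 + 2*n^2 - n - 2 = (n + 2)*(n^2 - 1) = (n + 1)*(n + 2)*(n - 1)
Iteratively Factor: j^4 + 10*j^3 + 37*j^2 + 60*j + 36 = (j + 3)*(j^3 + 7*j^2 + 16*j + 12) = (j + 2)*(j + 3)*(j^2 + 5*j + 6) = (j + 2)^2*(j + 3)*(j + 3)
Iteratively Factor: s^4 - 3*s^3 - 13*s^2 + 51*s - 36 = (s + 4)*(s^3 - 7*s^2 + 15*s - 9) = (s - 3)*(s + 4)*(s^2 - 4*s + 3) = (s - 3)^2*(s + 4)*(s - 1)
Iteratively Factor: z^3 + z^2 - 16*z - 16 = (z + 4)*(z^2 - 3*z - 4) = (z + 1)*(z + 4)*(z - 4)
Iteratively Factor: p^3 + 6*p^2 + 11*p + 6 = (p + 2)*(p^2 + 4*p + 3) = (p + 2)*(p + 3)*(p + 1)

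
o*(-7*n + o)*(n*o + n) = -7*n^2*o^2 - 7*n^2*o + n*o^3 + n*o^2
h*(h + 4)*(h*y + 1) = h^3*y + 4*h^2*y + h^2 + 4*h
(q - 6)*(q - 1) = q^2 - 7*q + 6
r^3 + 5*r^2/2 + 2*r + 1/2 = (r + 1/2)*(r + 1)^2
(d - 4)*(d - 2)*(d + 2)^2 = d^4 - 2*d^3 - 12*d^2 + 8*d + 32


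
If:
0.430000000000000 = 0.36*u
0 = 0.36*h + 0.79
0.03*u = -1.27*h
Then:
No Solution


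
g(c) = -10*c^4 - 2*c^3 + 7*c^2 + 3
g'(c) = -40*c^3 - 6*c^2 + 14*c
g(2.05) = -161.42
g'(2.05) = -341.12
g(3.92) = -2371.17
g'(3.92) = -2446.77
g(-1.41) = -17.00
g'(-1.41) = 80.46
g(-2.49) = -307.14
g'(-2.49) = 545.47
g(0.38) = 3.69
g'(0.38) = 2.26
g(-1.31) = -9.94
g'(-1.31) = 61.29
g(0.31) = 3.52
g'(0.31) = 2.57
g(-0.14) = 3.14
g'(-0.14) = -1.97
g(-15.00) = -497922.00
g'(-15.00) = 133440.00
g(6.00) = -13137.00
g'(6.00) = -8772.00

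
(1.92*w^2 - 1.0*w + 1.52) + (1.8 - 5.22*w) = 1.92*w^2 - 6.22*w + 3.32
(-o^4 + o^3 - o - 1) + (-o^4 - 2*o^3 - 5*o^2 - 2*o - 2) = -2*o^4 - o^3 - 5*o^2 - 3*o - 3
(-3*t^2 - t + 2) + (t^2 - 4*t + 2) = -2*t^2 - 5*t + 4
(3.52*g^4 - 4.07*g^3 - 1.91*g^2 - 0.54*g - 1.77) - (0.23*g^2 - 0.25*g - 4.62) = 3.52*g^4 - 4.07*g^3 - 2.14*g^2 - 0.29*g + 2.85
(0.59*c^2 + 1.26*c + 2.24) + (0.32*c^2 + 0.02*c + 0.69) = 0.91*c^2 + 1.28*c + 2.93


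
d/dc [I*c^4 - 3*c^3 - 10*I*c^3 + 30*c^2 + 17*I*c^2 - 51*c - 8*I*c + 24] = 4*I*c^3 + c^2*(-9 - 30*I) + c*(60 + 34*I) - 51 - 8*I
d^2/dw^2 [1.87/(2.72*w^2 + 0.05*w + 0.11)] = (-27.670016*w^2 - 0.50864*w + 1.87*(5.44*w + 0.05)*(10.88*w + 0.1) - 1.119008)/(2.72*w^2 + 0.05*w + 0.11)^3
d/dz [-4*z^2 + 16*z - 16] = 16 - 8*z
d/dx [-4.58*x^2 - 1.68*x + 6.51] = -9.16*x - 1.68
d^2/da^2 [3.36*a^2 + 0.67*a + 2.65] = 6.72000000000000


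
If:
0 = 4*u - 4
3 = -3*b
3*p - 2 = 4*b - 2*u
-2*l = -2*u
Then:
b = -1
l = 1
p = -4/3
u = 1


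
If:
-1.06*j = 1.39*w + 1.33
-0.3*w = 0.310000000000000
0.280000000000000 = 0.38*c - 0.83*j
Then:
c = 0.96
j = 0.10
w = -1.03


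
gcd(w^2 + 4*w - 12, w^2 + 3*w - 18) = w + 6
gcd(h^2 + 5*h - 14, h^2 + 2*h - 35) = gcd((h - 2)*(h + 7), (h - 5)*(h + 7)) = h + 7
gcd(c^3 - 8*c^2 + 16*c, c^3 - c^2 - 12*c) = c^2 - 4*c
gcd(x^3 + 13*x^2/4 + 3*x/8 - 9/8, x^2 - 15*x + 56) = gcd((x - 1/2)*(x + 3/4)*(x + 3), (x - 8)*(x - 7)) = 1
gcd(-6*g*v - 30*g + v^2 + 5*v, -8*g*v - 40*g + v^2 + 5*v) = v + 5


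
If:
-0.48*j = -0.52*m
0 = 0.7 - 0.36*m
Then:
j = 2.11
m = 1.94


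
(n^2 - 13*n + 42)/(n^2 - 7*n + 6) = (n - 7)/(n - 1)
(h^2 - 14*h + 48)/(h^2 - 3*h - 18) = (h - 8)/(h + 3)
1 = 1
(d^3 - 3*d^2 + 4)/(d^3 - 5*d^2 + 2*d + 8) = (d - 2)/(d - 4)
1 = 1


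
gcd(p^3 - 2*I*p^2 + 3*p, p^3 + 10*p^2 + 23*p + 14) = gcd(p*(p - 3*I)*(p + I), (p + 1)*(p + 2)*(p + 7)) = 1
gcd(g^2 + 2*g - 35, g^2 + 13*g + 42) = g + 7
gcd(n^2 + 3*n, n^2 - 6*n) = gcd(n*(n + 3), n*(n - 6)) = n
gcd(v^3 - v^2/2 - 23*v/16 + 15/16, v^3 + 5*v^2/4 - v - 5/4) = v^2 + v/4 - 5/4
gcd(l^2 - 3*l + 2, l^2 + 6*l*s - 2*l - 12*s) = l - 2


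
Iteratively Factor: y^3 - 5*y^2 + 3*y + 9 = (y + 1)*(y^2 - 6*y + 9) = (y - 3)*(y + 1)*(y - 3)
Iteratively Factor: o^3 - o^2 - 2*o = (o + 1)*(o^2 - 2*o) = (o - 2)*(o + 1)*(o)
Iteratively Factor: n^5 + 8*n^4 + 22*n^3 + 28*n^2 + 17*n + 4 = (n + 4)*(n^4 + 4*n^3 + 6*n^2 + 4*n + 1) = (n + 1)*(n + 4)*(n^3 + 3*n^2 + 3*n + 1) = (n + 1)^2*(n + 4)*(n^2 + 2*n + 1) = (n + 1)^3*(n + 4)*(n + 1)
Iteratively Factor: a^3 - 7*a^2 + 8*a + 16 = (a + 1)*(a^2 - 8*a + 16) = (a - 4)*(a + 1)*(a - 4)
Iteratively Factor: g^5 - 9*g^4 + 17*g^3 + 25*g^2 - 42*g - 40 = (g + 1)*(g^4 - 10*g^3 + 27*g^2 - 2*g - 40) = (g - 2)*(g + 1)*(g^3 - 8*g^2 + 11*g + 20) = (g - 2)*(g + 1)^2*(g^2 - 9*g + 20) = (g - 5)*(g - 2)*(g + 1)^2*(g - 4)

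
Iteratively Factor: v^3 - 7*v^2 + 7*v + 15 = (v - 3)*(v^2 - 4*v - 5) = (v - 3)*(v + 1)*(v - 5)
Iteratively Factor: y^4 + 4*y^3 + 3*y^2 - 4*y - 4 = (y + 2)*(y^3 + 2*y^2 - y - 2) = (y - 1)*(y + 2)*(y^2 + 3*y + 2) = (y - 1)*(y + 1)*(y + 2)*(y + 2)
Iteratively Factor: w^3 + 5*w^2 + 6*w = (w)*(w^2 + 5*w + 6) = w*(w + 2)*(w + 3)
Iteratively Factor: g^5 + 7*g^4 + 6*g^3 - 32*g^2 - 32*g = (g + 4)*(g^4 + 3*g^3 - 6*g^2 - 8*g) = (g + 1)*(g + 4)*(g^3 + 2*g^2 - 8*g) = (g - 2)*(g + 1)*(g + 4)*(g^2 + 4*g) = (g - 2)*(g + 1)*(g + 4)^2*(g)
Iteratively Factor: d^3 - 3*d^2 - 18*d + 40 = (d - 5)*(d^2 + 2*d - 8) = (d - 5)*(d + 4)*(d - 2)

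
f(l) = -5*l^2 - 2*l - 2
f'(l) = -10*l - 2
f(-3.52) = -56.91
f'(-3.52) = 33.20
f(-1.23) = -7.10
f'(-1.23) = 10.30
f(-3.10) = -43.85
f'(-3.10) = 29.00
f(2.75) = -45.31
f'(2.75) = -29.50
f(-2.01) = -18.18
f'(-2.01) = 18.10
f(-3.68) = -62.35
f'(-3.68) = 34.80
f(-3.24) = -48.01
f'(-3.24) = 30.40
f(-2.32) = -24.27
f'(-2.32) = 21.20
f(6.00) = -194.00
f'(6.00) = -62.00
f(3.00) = -53.00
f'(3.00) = -32.00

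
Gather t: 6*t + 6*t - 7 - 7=12*t - 14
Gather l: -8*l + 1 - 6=-8*l - 5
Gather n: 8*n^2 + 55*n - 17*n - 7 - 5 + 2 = 8*n^2 + 38*n - 10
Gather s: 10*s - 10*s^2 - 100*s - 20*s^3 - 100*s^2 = -20*s^3 - 110*s^2 - 90*s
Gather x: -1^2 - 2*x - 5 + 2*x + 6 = 0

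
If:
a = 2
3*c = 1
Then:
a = 2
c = 1/3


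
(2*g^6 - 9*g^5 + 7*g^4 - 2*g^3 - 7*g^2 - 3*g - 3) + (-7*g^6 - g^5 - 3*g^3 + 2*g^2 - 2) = -5*g^6 - 10*g^5 + 7*g^4 - 5*g^3 - 5*g^2 - 3*g - 5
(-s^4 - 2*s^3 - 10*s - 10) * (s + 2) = -s^5 - 4*s^4 - 4*s^3 - 10*s^2 - 30*s - 20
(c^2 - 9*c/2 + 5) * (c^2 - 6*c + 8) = c^4 - 21*c^3/2 + 40*c^2 - 66*c + 40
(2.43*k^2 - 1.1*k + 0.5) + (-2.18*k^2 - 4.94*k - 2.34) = 0.25*k^2 - 6.04*k - 1.84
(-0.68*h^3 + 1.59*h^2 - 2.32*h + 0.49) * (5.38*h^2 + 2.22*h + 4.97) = -3.6584*h^5 + 7.0446*h^4 - 12.3314*h^3 + 5.3881*h^2 - 10.4426*h + 2.4353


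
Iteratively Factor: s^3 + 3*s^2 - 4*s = (s - 1)*(s^2 + 4*s) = (s - 1)*(s + 4)*(s)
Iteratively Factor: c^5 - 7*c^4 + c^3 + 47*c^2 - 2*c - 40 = (c - 1)*(c^4 - 6*c^3 - 5*c^2 + 42*c + 40) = (c - 1)*(c + 1)*(c^3 - 7*c^2 + 2*c + 40) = (c - 5)*(c - 1)*(c + 1)*(c^2 - 2*c - 8) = (c - 5)*(c - 1)*(c + 1)*(c + 2)*(c - 4)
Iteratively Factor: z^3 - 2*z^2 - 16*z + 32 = (z + 4)*(z^2 - 6*z + 8) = (z - 2)*(z + 4)*(z - 4)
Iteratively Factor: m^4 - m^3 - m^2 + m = (m - 1)*(m^3 - m) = (m - 1)*(m + 1)*(m^2 - m) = m*(m - 1)*(m + 1)*(m - 1)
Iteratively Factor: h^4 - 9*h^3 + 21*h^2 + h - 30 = (h + 1)*(h^3 - 10*h^2 + 31*h - 30) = (h - 5)*(h + 1)*(h^2 - 5*h + 6) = (h - 5)*(h - 3)*(h + 1)*(h - 2)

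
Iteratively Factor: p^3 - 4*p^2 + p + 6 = (p + 1)*(p^2 - 5*p + 6) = (p - 2)*(p + 1)*(p - 3)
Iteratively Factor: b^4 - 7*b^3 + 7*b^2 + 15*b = (b - 3)*(b^3 - 4*b^2 - 5*b) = b*(b - 3)*(b^2 - 4*b - 5) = b*(b - 3)*(b + 1)*(b - 5)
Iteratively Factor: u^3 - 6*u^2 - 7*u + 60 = (u - 4)*(u^2 - 2*u - 15) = (u - 5)*(u - 4)*(u + 3)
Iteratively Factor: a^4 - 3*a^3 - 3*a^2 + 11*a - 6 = (a - 3)*(a^3 - 3*a + 2) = (a - 3)*(a - 1)*(a^2 + a - 2) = (a - 3)*(a - 1)*(a + 2)*(a - 1)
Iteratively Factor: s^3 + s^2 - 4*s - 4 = (s + 2)*(s^2 - s - 2) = (s - 2)*(s + 2)*(s + 1)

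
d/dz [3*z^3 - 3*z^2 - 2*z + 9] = 9*z^2 - 6*z - 2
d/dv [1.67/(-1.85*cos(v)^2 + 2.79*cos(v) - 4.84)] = (4.6593 - 6.179*cos(v))*sin(v)/(1.85*cos(v)^2 - 2.79*cos(v) + 4.84)^2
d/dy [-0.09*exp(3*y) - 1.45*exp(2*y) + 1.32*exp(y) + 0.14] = (-0.27*exp(2*y) - 2.9*exp(y) + 1.32)*exp(y)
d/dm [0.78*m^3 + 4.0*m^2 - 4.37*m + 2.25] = 2.34*m^2 + 8.0*m - 4.37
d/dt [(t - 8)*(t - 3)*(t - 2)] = 3*t^2 - 26*t + 46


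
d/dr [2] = 0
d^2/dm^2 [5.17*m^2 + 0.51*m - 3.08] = 10.3400000000000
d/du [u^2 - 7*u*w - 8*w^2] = 2*u - 7*w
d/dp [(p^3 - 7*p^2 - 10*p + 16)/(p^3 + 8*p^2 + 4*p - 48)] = (15*p^4 + 28*p^3 - 140*p^2 + 416*p + 416)/(p^6 + 16*p^5 + 72*p^4 - 32*p^3 - 752*p^2 - 384*p + 2304)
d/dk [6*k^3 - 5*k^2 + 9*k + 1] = 18*k^2 - 10*k + 9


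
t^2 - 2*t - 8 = (t - 4)*(t + 2)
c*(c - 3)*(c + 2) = c^3 - c^2 - 6*c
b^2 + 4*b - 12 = (b - 2)*(b + 6)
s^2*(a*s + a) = a*s^3 + a*s^2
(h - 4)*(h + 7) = h^2 + 3*h - 28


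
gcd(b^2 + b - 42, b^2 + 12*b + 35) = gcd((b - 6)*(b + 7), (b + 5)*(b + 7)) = b + 7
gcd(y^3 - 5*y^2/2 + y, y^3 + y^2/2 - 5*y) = y^2 - 2*y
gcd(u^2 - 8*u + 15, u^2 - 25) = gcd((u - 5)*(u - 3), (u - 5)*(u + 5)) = u - 5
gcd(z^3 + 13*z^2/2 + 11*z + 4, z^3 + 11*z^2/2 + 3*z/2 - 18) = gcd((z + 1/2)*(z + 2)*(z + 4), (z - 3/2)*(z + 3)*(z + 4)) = z + 4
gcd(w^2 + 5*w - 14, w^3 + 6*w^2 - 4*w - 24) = w - 2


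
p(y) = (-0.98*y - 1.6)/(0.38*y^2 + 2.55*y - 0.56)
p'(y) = (-0.98*y - 1.6)*(-0.76*y - 2.55)/(0.38*y^2 + 2.55*y - 0.56)^2 - 0.98/(0.38*y^2 + 2.55*y - 0.56)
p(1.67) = -0.68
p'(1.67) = 0.34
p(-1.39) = 0.07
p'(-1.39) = 0.32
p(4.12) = -0.34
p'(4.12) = 0.06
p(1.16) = -0.94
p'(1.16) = 0.77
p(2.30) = -0.53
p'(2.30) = 0.18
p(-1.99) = -0.08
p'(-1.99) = 0.22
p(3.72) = -0.37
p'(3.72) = 0.07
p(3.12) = -0.42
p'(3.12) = 0.10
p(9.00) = -0.20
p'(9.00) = 0.02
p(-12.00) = 0.43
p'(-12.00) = 0.08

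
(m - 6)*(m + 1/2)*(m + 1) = m^3 - 9*m^2/2 - 17*m/2 - 3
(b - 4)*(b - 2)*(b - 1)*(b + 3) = b^4 - 4*b^3 - 7*b^2 + 34*b - 24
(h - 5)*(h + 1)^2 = h^3 - 3*h^2 - 9*h - 5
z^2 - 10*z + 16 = (z - 8)*(z - 2)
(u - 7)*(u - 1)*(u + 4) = u^3 - 4*u^2 - 25*u + 28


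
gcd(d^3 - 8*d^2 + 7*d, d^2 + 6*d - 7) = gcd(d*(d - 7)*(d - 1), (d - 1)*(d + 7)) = d - 1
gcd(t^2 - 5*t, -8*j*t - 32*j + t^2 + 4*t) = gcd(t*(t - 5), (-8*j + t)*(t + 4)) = 1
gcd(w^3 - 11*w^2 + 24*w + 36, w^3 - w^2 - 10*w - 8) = w + 1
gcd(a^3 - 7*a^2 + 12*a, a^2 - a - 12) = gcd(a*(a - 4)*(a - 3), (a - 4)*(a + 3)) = a - 4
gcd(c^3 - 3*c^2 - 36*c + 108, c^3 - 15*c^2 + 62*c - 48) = c - 6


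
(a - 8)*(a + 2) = a^2 - 6*a - 16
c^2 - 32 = (c - 4*sqrt(2))*(c + 4*sqrt(2))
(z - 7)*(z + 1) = z^2 - 6*z - 7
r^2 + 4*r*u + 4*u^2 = (r + 2*u)^2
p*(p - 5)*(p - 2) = p^3 - 7*p^2 + 10*p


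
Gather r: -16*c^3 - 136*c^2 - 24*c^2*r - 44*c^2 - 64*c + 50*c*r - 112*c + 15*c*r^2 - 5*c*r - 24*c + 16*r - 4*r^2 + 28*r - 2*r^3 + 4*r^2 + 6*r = -16*c^3 - 180*c^2 + 15*c*r^2 - 200*c - 2*r^3 + r*(-24*c^2 + 45*c + 50)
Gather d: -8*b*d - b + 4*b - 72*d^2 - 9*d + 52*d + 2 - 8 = 3*b - 72*d^2 + d*(43 - 8*b) - 6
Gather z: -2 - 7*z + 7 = 5 - 7*z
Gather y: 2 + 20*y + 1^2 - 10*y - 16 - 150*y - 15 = -140*y - 28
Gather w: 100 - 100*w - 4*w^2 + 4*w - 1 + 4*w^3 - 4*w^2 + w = 4*w^3 - 8*w^2 - 95*w + 99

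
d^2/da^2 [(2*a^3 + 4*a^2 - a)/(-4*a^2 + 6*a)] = -38/(8*a^3 - 36*a^2 + 54*a - 27)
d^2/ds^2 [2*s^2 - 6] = 4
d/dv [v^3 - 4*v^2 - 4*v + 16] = 3*v^2 - 8*v - 4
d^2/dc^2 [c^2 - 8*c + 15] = 2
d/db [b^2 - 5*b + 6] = 2*b - 5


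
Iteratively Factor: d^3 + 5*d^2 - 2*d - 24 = (d + 3)*(d^2 + 2*d - 8) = (d - 2)*(d + 3)*(d + 4)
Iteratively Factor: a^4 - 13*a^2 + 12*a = (a - 1)*(a^3 + a^2 - 12*a) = (a - 1)*(a + 4)*(a^2 - 3*a) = a*(a - 1)*(a + 4)*(a - 3)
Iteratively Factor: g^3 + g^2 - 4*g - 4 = (g - 2)*(g^2 + 3*g + 2) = (g - 2)*(g + 2)*(g + 1)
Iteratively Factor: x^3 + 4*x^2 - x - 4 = (x - 1)*(x^2 + 5*x + 4) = (x - 1)*(x + 4)*(x + 1)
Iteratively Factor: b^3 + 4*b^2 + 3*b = (b)*(b^2 + 4*b + 3) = b*(b + 3)*(b + 1)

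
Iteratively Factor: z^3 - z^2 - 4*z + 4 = (z - 1)*(z^2 - 4) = (z - 2)*(z - 1)*(z + 2)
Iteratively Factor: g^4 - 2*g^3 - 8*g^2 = (g - 4)*(g^3 + 2*g^2) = (g - 4)*(g + 2)*(g^2) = g*(g - 4)*(g + 2)*(g)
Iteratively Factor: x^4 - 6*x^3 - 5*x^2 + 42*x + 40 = (x - 4)*(x^3 - 2*x^2 - 13*x - 10) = (x - 4)*(x + 1)*(x^2 - 3*x - 10) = (x - 5)*(x - 4)*(x + 1)*(x + 2)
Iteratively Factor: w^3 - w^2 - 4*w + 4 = (w - 1)*(w^2 - 4) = (w - 1)*(w + 2)*(w - 2)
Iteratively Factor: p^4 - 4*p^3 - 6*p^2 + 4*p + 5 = (p - 5)*(p^3 + p^2 - p - 1) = (p - 5)*(p - 1)*(p^2 + 2*p + 1) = (p - 5)*(p - 1)*(p + 1)*(p + 1)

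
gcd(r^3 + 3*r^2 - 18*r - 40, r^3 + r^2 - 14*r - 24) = r^2 - 2*r - 8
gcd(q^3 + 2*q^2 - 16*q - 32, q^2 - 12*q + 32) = q - 4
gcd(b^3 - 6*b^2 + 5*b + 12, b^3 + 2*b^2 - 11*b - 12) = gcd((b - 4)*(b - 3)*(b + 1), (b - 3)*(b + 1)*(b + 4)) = b^2 - 2*b - 3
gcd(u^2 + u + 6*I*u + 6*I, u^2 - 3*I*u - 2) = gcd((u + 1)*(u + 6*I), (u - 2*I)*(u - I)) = 1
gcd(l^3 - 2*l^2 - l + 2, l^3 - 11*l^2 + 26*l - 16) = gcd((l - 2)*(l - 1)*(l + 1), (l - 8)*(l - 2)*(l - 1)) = l^2 - 3*l + 2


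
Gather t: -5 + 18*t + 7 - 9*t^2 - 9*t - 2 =-9*t^2 + 9*t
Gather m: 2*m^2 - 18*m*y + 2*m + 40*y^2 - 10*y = 2*m^2 + m*(2 - 18*y) + 40*y^2 - 10*y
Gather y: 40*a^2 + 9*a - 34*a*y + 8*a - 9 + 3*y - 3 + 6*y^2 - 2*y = 40*a^2 + 17*a + 6*y^2 + y*(1 - 34*a) - 12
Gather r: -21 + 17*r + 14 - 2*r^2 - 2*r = -2*r^2 + 15*r - 7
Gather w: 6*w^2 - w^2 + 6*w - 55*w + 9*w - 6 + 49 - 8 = 5*w^2 - 40*w + 35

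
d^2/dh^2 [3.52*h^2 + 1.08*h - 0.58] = 7.04000000000000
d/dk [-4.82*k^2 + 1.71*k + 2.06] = 1.71 - 9.64*k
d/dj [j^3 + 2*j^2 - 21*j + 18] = 3*j^2 + 4*j - 21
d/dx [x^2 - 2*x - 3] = 2*x - 2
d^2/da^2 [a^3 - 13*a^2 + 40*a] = 6*a - 26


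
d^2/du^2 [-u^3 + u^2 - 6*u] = 2 - 6*u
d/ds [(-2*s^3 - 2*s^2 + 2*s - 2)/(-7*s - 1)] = 4*(7*s^3 + 5*s^2 + s - 4)/(49*s^2 + 14*s + 1)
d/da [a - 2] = 1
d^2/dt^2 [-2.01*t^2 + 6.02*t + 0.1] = -4.02000000000000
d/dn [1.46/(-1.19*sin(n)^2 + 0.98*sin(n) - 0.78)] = (3.4748*sin(n) - 1.4308)*cos(n)/(1.19*sin(n)^2 - 0.98*sin(n) + 0.78)^2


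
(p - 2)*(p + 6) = p^2 + 4*p - 12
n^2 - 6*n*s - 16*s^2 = (n - 8*s)*(n + 2*s)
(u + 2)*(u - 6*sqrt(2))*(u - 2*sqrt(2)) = u^3 - 8*sqrt(2)*u^2 + 2*u^2 - 16*sqrt(2)*u + 24*u + 48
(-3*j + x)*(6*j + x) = -18*j^2 + 3*j*x + x^2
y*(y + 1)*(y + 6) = y^3 + 7*y^2 + 6*y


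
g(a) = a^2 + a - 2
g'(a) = 2*a + 1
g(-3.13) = 4.67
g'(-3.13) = -5.26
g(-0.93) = -2.07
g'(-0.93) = -0.86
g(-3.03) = 4.15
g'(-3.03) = -5.06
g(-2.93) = 3.65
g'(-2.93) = -4.86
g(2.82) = 8.77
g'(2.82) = 6.64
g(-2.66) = 2.42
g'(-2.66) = -4.32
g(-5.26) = 20.41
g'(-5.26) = -9.52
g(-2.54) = 1.91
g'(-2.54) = -4.08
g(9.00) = 88.00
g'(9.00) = 19.00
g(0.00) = -2.00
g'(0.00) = 1.00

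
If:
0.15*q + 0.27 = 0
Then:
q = -1.80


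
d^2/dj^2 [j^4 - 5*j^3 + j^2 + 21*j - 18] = 12*j^2 - 30*j + 2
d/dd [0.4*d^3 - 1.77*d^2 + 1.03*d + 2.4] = 1.2*d^2 - 3.54*d + 1.03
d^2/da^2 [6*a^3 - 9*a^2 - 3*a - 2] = 36*a - 18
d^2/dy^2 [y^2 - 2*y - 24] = 2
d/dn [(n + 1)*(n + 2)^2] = (n + 2)*(3*n + 4)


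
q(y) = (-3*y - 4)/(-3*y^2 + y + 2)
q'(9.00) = -0.02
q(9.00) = 0.13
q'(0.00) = -0.50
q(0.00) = -2.00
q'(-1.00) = 3.25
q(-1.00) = 0.50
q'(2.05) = -1.22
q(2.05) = 1.19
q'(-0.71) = 212.54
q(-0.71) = 8.41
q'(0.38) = -3.28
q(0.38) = -2.64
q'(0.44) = -4.14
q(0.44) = -2.86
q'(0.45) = -4.31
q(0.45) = -2.90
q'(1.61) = -3.69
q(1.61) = 2.12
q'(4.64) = -0.09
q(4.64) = 0.31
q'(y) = (-3*y - 4)*(6*y - 1)/(-3*y^2 + y + 2)^2 - 3/(-3*y^2 + y + 2)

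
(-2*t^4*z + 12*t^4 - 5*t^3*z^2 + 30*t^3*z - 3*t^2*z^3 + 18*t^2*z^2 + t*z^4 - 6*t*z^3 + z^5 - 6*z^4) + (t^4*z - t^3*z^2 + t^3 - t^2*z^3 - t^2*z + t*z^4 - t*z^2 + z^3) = -t^4*z + 12*t^4 - 6*t^3*z^2 + 30*t^3*z + t^3 - 4*t^2*z^3 + 18*t^2*z^2 - t^2*z + 2*t*z^4 - 6*t*z^3 - t*z^2 + z^5 - 6*z^4 + z^3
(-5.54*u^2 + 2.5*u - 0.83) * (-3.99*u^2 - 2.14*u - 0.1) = 22.1046*u^4 + 1.8806*u^3 - 1.4843*u^2 + 1.5262*u + 0.083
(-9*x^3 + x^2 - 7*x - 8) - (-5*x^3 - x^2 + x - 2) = -4*x^3 + 2*x^2 - 8*x - 6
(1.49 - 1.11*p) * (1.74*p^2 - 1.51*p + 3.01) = -1.9314*p^3 + 4.2687*p^2 - 5.591*p + 4.4849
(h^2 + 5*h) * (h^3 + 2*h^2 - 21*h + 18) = h^5 + 7*h^4 - 11*h^3 - 87*h^2 + 90*h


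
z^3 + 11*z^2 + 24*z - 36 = (z - 1)*(z + 6)^2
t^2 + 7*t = t*(t + 7)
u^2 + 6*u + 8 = (u + 2)*(u + 4)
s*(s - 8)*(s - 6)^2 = s^4 - 20*s^3 + 132*s^2 - 288*s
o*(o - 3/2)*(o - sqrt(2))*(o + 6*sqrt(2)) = o^4 - 3*o^3/2 + 5*sqrt(2)*o^3 - 12*o^2 - 15*sqrt(2)*o^2/2 + 18*o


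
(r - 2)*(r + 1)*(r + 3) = r^3 + 2*r^2 - 5*r - 6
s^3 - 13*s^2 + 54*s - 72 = (s - 6)*(s - 4)*(s - 3)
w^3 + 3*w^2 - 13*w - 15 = (w - 3)*(w + 1)*(w + 5)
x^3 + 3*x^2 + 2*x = x*(x + 1)*(x + 2)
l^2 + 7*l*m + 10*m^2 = (l + 2*m)*(l + 5*m)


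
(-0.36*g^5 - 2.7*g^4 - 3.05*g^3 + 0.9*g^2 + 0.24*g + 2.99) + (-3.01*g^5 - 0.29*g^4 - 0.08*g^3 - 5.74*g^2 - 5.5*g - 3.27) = -3.37*g^5 - 2.99*g^4 - 3.13*g^3 - 4.84*g^2 - 5.26*g - 0.28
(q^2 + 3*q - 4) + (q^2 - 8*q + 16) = 2*q^2 - 5*q + 12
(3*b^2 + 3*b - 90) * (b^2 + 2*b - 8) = 3*b^4 + 9*b^3 - 108*b^2 - 204*b + 720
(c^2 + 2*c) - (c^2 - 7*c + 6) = 9*c - 6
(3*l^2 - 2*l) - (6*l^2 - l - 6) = -3*l^2 - l + 6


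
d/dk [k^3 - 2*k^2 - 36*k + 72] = 3*k^2 - 4*k - 36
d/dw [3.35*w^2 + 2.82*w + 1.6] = 6.7*w + 2.82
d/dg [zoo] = 0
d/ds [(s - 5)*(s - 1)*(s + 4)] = 3*s^2 - 4*s - 19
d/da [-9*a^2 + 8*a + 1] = 8 - 18*a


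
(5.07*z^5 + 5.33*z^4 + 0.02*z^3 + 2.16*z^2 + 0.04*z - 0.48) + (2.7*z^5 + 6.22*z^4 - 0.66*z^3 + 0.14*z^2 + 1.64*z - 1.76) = 7.77*z^5 + 11.55*z^4 - 0.64*z^3 + 2.3*z^2 + 1.68*z - 2.24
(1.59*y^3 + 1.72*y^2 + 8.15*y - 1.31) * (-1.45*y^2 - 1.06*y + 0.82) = -2.3055*y^5 - 4.1794*y^4 - 12.3369*y^3 - 5.3291*y^2 + 8.0716*y - 1.0742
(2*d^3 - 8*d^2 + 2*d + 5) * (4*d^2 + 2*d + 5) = 8*d^5 - 28*d^4 + 2*d^3 - 16*d^2 + 20*d + 25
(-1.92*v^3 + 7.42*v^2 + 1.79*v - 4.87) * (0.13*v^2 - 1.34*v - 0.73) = -0.2496*v^5 + 3.5374*v^4 - 8.3085*v^3 - 8.4483*v^2 + 5.2191*v + 3.5551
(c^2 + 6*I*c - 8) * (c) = c^3 + 6*I*c^2 - 8*c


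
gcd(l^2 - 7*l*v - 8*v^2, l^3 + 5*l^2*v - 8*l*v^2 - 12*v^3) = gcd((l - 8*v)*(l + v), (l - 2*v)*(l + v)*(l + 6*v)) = l + v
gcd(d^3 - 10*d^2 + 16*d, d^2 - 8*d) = d^2 - 8*d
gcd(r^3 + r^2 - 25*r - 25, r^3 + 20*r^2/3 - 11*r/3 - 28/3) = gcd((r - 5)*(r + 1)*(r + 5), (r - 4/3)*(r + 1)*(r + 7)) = r + 1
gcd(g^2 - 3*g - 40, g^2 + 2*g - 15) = g + 5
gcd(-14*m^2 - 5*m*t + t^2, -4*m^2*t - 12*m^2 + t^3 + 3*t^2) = 2*m + t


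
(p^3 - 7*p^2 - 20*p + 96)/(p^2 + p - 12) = p - 8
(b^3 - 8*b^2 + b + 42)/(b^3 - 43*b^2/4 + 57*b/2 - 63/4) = 4*(b + 2)/(4*b - 3)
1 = 1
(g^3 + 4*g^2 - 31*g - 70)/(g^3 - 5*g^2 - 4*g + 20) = (g + 7)/(g - 2)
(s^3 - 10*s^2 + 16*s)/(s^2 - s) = (s^2 - 10*s + 16)/(s - 1)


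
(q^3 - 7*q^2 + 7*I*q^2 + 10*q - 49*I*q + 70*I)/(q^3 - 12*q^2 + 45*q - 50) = (q + 7*I)/(q - 5)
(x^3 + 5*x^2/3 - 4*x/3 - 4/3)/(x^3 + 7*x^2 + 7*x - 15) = (3*x^2 + 8*x + 4)/(3*(x^2 + 8*x + 15))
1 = 1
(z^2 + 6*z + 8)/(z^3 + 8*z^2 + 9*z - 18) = (z^2 + 6*z + 8)/(z^3 + 8*z^2 + 9*z - 18)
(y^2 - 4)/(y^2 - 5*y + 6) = (y + 2)/(y - 3)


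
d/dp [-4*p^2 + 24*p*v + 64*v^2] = -8*p + 24*v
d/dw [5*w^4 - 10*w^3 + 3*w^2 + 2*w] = 20*w^3 - 30*w^2 + 6*w + 2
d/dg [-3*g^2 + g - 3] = 1 - 6*g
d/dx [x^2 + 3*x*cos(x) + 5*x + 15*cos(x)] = -3*x*sin(x) + 2*x - 15*sin(x) + 3*cos(x) + 5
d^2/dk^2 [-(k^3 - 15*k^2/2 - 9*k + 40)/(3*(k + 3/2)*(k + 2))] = 8*(-53*k^3 - 438*k^2 - 1056*k - 794)/(3*(8*k^6 + 84*k^5 + 366*k^4 + 847*k^3 + 1098*k^2 + 756*k + 216))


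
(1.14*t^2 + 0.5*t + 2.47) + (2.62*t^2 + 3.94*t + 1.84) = 3.76*t^2 + 4.44*t + 4.31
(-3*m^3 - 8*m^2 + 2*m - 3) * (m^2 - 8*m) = -3*m^5 + 16*m^4 + 66*m^3 - 19*m^2 + 24*m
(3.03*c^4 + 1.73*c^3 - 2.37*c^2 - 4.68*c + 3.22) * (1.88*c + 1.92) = 5.6964*c^5 + 9.07*c^4 - 1.134*c^3 - 13.3488*c^2 - 2.932*c + 6.1824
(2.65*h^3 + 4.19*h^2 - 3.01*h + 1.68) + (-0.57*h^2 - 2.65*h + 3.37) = 2.65*h^3 + 3.62*h^2 - 5.66*h + 5.05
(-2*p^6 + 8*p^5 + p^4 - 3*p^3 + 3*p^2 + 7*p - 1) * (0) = 0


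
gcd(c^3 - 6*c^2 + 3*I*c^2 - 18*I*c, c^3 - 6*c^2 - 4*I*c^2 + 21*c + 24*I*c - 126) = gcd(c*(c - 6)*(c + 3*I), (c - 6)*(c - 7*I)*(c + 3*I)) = c^2 + c*(-6 + 3*I) - 18*I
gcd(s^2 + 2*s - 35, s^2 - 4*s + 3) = 1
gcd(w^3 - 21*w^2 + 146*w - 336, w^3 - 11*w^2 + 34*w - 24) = w - 6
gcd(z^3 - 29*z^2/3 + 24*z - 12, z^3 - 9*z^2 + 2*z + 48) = z - 3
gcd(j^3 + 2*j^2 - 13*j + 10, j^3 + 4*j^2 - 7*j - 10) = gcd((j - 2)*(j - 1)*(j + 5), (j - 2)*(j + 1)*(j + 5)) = j^2 + 3*j - 10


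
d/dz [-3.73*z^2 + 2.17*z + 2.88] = 2.17 - 7.46*z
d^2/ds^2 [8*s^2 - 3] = 16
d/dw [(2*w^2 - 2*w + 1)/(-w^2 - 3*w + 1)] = (-8*w^2 + 6*w + 1)/(w^4 + 6*w^3 + 7*w^2 - 6*w + 1)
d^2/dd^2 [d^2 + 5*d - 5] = 2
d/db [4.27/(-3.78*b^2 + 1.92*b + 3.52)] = (32.2812*b - 8.1984)/(-3.78*b^2 + 1.92*b + 3.52)^2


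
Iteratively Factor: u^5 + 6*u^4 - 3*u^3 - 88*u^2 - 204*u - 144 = (u + 3)*(u^4 + 3*u^3 - 12*u^2 - 52*u - 48) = (u + 3)^2*(u^3 - 12*u - 16) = (u + 2)*(u + 3)^2*(u^2 - 2*u - 8) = (u + 2)^2*(u + 3)^2*(u - 4)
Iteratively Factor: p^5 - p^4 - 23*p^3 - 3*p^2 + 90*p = (p - 2)*(p^4 + p^3 - 21*p^2 - 45*p) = (p - 5)*(p - 2)*(p^3 + 6*p^2 + 9*p) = (p - 5)*(p - 2)*(p + 3)*(p^2 + 3*p) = p*(p - 5)*(p - 2)*(p + 3)*(p + 3)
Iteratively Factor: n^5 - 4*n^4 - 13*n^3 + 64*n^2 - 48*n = (n)*(n^4 - 4*n^3 - 13*n^2 + 64*n - 48) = n*(n - 1)*(n^3 - 3*n^2 - 16*n + 48) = n*(n - 3)*(n - 1)*(n^2 - 16) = n*(n - 4)*(n - 3)*(n - 1)*(n + 4)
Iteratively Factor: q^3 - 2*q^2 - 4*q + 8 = (q + 2)*(q^2 - 4*q + 4) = (q - 2)*(q + 2)*(q - 2)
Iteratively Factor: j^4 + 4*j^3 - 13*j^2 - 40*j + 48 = (j - 1)*(j^3 + 5*j^2 - 8*j - 48) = (j - 1)*(j + 4)*(j^2 + j - 12) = (j - 3)*(j - 1)*(j + 4)*(j + 4)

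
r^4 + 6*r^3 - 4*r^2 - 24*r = r*(r - 2)*(r + 2)*(r + 6)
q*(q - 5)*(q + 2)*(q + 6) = q^4 + 3*q^3 - 28*q^2 - 60*q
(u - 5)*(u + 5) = u^2 - 25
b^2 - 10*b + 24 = (b - 6)*(b - 4)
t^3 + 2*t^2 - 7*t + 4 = (t - 1)^2*(t + 4)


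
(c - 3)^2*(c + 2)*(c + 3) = c^4 - c^3 - 15*c^2 + 9*c + 54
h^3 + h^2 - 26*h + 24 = (h - 4)*(h - 1)*(h + 6)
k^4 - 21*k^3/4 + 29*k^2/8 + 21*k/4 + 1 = (k - 4)*(k - 2)*(k + 1/4)*(k + 1/2)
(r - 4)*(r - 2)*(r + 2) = r^3 - 4*r^2 - 4*r + 16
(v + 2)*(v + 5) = v^2 + 7*v + 10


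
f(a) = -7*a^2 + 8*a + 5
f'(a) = 8 - 14*a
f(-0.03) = 4.75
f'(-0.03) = 8.42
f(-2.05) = -40.82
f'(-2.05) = 36.70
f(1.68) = -1.32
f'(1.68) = -15.52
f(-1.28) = -16.71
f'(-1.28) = 25.92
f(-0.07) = 4.41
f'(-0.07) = 8.98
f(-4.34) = -161.57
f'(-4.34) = 68.76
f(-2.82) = -73.23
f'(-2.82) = 47.48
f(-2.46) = -57.04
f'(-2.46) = 42.44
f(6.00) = -199.00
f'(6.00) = -76.00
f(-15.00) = -1690.00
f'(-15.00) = 218.00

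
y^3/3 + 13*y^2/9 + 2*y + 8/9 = (y/3 + 1/3)*(y + 4/3)*(y + 2)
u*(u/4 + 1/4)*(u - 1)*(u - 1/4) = u^4/4 - u^3/16 - u^2/4 + u/16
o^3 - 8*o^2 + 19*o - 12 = (o - 4)*(o - 3)*(o - 1)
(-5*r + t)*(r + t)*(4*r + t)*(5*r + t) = -100*r^4 - 125*r^3*t - 21*r^2*t^2 + 5*r*t^3 + t^4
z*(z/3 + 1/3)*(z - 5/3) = z^3/3 - 2*z^2/9 - 5*z/9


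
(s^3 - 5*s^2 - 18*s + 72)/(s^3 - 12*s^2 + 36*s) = (s^2 + s - 12)/(s*(s - 6))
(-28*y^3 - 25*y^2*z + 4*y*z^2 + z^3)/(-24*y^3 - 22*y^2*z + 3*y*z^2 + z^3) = (7*y + z)/(6*y + z)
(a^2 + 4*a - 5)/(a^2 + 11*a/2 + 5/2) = 2*(a - 1)/(2*a + 1)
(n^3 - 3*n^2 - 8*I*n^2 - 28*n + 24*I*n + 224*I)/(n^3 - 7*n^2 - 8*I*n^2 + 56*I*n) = (n + 4)/n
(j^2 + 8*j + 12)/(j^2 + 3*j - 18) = (j + 2)/(j - 3)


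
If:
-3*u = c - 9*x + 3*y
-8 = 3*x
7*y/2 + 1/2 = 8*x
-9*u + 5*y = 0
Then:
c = 46/9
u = -655/189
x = -8/3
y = -131/21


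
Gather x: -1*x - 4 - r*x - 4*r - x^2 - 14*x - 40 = -4*r - x^2 + x*(-r - 15) - 44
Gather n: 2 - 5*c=2 - 5*c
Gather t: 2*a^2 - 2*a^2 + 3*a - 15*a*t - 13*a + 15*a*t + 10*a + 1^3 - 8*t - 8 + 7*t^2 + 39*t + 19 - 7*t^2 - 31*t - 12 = 0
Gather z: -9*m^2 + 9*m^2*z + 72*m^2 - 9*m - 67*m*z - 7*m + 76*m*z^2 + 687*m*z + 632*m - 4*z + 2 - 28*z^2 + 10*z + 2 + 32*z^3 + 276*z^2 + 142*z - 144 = 63*m^2 + 616*m + 32*z^3 + z^2*(76*m + 248) + z*(9*m^2 + 620*m + 148) - 140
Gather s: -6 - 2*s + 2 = -2*s - 4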